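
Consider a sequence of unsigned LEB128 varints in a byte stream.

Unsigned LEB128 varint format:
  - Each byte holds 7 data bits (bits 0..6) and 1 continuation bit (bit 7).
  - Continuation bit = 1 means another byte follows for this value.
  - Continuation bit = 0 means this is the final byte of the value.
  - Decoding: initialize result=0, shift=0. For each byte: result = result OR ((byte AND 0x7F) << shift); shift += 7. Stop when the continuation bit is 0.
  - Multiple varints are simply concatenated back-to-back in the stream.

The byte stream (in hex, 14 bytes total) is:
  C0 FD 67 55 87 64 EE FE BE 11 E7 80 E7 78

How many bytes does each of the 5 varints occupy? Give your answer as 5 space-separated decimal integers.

Answer: 3 1 2 4 4

Derivation:
  byte[0]=0xC0 cont=1 payload=0x40=64: acc |= 64<<0 -> acc=64 shift=7
  byte[1]=0xFD cont=1 payload=0x7D=125: acc |= 125<<7 -> acc=16064 shift=14
  byte[2]=0x67 cont=0 payload=0x67=103: acc |= 103<<14 -> acc=1703616 shift=21 [end]
Varint 1: bytes[0:3] = C0 FD 67 -> value 1703616 (3 byte(s))
  byte[3]=0x55 cont=0 payload=0x55=85: acc |= 85<<0 -> acc=85 shift=7 [end]
Varint 2: bytes[3:4] = 55 -> value 85 (1 byte(s))
  byte[4]=0x87 cont=1 payload=0x07=7: acc |= 7<<0 -> acc=7 shift=7
  byte[5]=0x64 cont=0 payload=0x64=100: acc |= 100<<7 -> acc=12807 shift=14 [end]
Varint 3: bytes[4:6] = 87 64 -> value 12807 (2 byte(s))
  byte[6]=0xEE cont=1 payload=0x6E=110: acc |= 110<<0 -> acc=110 shift=7
  byte[7]=0xFE cont=1 payload=0x7E=126: acc |= 126<<7 -> acc=16238 shift=14
  byte[8]=0xBE cont=1 payload=0x3E=62: acc |= 62<<14 -> acc=1032046 shift=21
  byte[9]=0x11 cont=0 payload=0x11=17: acc |= 17<<21 -> acc=36683630 shift=28 [end]
Varint 4: bytes[6:10] = EE FE BE 11 -> value 36683630 (4 byte(s))
  byte[10]=0xE7 cont=1 payload=0x67=103: acc |= 103<<0 -> acc=103 shift=7
  byte[11]=0x80 cont=1 payload=0x00=0: acc |= 0<<7 -> acc=103 shift=14
  byte[12]=0xE7 cont=1 payload=0x67=103: acc |= 103<<14 -> acc=1687655 shift=21
  byte[13]=0x78 cont=0 payload=0x78=120: acc |= 120<<21 -> acc=253345895 shift=28 [end]
Varint 5: bytes[10:14] = E7 80 E7 78 -> value 253345895 (4 byte(s))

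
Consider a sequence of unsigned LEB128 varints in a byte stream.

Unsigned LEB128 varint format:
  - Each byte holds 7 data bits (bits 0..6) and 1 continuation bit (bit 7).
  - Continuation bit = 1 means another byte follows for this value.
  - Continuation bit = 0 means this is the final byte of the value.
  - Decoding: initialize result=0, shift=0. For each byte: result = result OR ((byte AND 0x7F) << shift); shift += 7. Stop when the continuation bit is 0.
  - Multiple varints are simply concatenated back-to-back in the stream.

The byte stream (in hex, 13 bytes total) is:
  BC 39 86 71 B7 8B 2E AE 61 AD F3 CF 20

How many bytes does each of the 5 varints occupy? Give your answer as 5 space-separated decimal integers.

Answer: 2 2 3 2 4

Derivation:
  byte[0]=0xBC cont=1 payload=0x3C=60: acc |= 60<<0 -> acc=60 shift=7
  byte[1]=0x39 cont=0 payload=0x39=57: acc |= 57<<7 -> acc=7356 shift=14 [end]
Varint 1: bytes[0:2] = BC 39 -> value 7356 (2 byte(s))
  byte[2]=0x86 cont=1 payload=0x06=6: acc |= 6<<0 -> acc=6 shift=7
  byte[3]=0x71 cont=0 payload=0x71=113: acc |= 113<<7 -> acc=14470 shift=14 [end]
Varint 2: bytes[2:4] = 86 71 -> value 14470 (2 byte(s))
  byte[4]=0xB7 cont=1 payload=0x37=55: acc |= 55<<0 -> acc=55 shift=7
  byte[5]=0x8B cont=1 payload=0x0B=11: acc |= 11<<7 -> acc=1463 shift=14
  byte[6]=0x2E cont=0 payload=0x2E=46: acc |= 46<<14 -> acc=755127 shift=21 [end]
Varint 3: bytes[4:7] = B7 8B 2E -> value 755127 (3 byte(s))
  byte[7]=0xAE cont=1 payload=0x2E=46: acc |= 46<<0 -> acc=46 shift=7
  byte[8]=0x61 cont=0 payload=0x61=97: acc |= 97<<7 -> acc=12462 shift=14 [end]
Varint 4: bytes[7:9] = AE 61 -> value 12462 (2 byte(s))
  byte[9]=0xAD cont=1 payload=0x2D=45: acc |= 45<<0 -> acc=45 shift=7
  byte[10]=0xF3 cont=1 payload=0x73=115: acc |= 115<<7 -> acc=14765 shift=14
  byte[11]=0xCF cont=1 payload=0x4F=79: acc |= 79<<14 -> acc=1309101 shift=21
  byte[12]=0x20 cont=0 payload=0x20=32: acc |= 32<<21 -> acc=68417965 shift=28 [end]
Varint 5: bytes[9:13] = AD F3 CF 20 -> value 68417965 (4 byte(s))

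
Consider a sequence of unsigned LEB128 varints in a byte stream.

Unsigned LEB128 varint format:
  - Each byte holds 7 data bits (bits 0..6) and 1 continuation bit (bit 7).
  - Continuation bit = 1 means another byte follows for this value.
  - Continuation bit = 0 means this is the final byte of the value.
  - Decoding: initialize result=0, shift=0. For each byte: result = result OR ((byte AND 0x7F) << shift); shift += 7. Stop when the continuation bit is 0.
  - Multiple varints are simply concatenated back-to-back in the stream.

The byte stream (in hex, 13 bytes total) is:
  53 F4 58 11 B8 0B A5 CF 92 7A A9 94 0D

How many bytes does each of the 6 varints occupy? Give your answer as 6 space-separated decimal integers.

  byte[0]=0x53 cont=0 payload=0x53=83: acc |= 83<<0 -> acc=83 shift=7 [end]
Varint 1: bytes[0:1] = 53 -> value 83 (1 byte(s))
  byte[1]=0xF4 cont=1 payload=0x74=116: acc |= 116<<0 -> acc=116 shift=7
  byte[2]=0x58 cont=0 payload=0x58=88: acc |= 88<<7 -> acc=11380 shift=14 [end]
Varint 2: bytes[1:3] = F4 58 -> value 11380 (2 byte(s))
  byte[3]=0x11 cont=0 payload=0x11=17: acc |= 17<<0 -> acc=17 shift=7 [end]
Varint 3: bytes[3:4] = 11 -> value 17 (1 byte(s))
  byte[4]=0xB8 cont=1 payload=0x38=56: acc |= 56<<0 -> acc=56 shift=7
  byte[5]=0x0B cont=0 payload=0x0B=11: acc |= 11<<7 -> acc=1464 shift=14 [end]
Varint 4: bytes[4:6] = B8 0B -> value 1464 (2 byte(s))
  byte[6]=0xA5 cont=1 payload=0x25=37: acc |= 37<<0 -> acc=37 shift=7
  byte[7]=0xCF cont=1 payload=0x4F=79: acc |= 79<<7 -> acc=10149 shift=14
  byte[8]=0x92 cont=1 payload=0x12=18: acc |= 18<<14 -> acc=305061 shift=21
  byte[9]=0x7A cont=0 payload=0x7A=122: acc |= 122<<21 -> acc=256157605 shift=28 [end]
Varint 5: bytes[6:10] = A5 CF 92 7A -> value 256157605 (4 byte(s))
  byte[10]=0xA9 cont=1 payload=0x29=41: acc |= 41<<0 -> acc=41 shift=7
  byte[11]=0x94 cont=1 payload=0x14=20: acc |= 20<<7 -> acc=2601 shift=14
  byte[12]=0x0D cont=0 payload=0x0D=13: acc |= 13<<14 -> acc=215593 shift=21 [end]
Varint 6: bytes[10:13] = A9 94 0D -> value 215593 (3 byte(s))

Answer: 1 2 1 2 4 3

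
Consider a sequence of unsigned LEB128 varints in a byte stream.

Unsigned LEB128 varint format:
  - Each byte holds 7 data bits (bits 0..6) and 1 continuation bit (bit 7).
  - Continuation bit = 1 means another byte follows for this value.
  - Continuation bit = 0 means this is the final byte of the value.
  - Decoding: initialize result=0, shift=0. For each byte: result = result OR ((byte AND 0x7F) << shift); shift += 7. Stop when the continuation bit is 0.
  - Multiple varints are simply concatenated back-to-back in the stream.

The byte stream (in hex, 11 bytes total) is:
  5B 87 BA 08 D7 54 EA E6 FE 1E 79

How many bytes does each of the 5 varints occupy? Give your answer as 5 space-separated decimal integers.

  byte[0]=0x5B cont=0 payload=0x5B=91: acc |= 91<<0 -> acc=91 shift=7 [end]
Varint 1: bytes[0:1] = 5B -> value 91 (1 byte(s))
  byte[1]=0x87 cont=1 payload=0x07=7: acc |= 7<<0 -> acc=7 shift=7
  byte[2]=0xBA cont=1 payload=0x3A=58: acc |= 58<<7 -> acc=7431 shift=14
  byte[3]=0x08 cont=0 payload=0x08=8: acc |= 8<<14 -> acc=138503 shift=21 [end]
Varint 2: bytes[1:4] = 87 BA 08 -> value 138503 (3 byte(s))
  byte[4]=0xD7 cont=1 payload=0x57=87: acc |= 87<<0 -> acc=87 shift=7
  byte[5]=0x54 cont=0 payload=0x54=84: acc |= 84<<7 -> acc=10839 shift=14 [end]
Varint 3: bytes[4:6] = D7 54 -> value 10839 (2 byte(s))
  byte[6]=0xEA cont=1 payload=0x6A=106: acc |= 106<<0 -> acc=106 shift=7
  byte[7]=0xE6 cont=1 payload=0x66=102: acc |= 102<<7 -> acc=13162 shift=14
  byte[8]=0xFE cont=1 payload=0x7E=126: acc |= 126<<14 -> acc=2077546 shift=21
  byte[9]=0x1E cont=0 payload=0x1E=30: acc |= 30<<21 -> acc=64992106 shift=28 [end]
Varint 4: bytes[6:10] = EA E6 FE 1E -> value 64992106 (4 byte(s))
  byte[10]=0x79 cont=0 payload=0x79=121: acc |= 121<<0 -> acc=121 shift=7 [end]
Varint 5: bytes[10:11] = 79 -> value 121 (1 byte(s))

Answer: 1 3 2 4 1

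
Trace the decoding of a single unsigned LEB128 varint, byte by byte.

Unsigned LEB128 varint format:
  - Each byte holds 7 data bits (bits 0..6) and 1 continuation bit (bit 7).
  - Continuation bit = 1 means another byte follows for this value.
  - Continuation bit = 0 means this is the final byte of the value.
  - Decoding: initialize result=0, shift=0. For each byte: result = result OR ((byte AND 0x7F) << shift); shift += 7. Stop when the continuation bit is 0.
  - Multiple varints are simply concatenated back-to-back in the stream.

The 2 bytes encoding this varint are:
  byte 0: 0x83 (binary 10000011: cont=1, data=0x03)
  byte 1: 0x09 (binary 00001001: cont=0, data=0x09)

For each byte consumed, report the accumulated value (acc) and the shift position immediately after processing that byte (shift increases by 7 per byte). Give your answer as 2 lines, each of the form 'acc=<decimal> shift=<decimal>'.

byte 0=0x83: payload=0x03=3, contrib = 3<<0 = 3; acc -> 3, shift -> 7
byte 1=0x09: payload=0x09=9, contrib = 9<<7 = 1152; acc -> 1155, shift -> 14

Answer: acc=3 shift=7
acc=1155 shift=14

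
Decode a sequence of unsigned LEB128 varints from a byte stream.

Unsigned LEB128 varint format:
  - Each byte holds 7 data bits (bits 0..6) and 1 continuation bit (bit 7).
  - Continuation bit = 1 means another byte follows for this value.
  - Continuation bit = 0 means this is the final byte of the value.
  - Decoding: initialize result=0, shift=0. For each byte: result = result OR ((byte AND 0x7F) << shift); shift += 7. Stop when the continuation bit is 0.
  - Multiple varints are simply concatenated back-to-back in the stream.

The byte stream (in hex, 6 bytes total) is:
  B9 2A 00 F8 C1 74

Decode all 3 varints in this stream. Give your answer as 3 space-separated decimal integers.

Answer: 5433 0 1908984

Derivation:
  byte[0]=0xB9 cont=1 payload=0x39=57: acc |= 57<<0 -> acc=57 shift=7
  byte[1]=0x2A cont=0 payload=0x2A=42: acc |= 42<<7 -> acc=5433 shift=14 [end]
Varint 1: bytes[0:2] = B9 2A -> value 5433 (2 byte(s))
  byte[2]=0x00 cont=0 payload=0x00=0: acc |= 0<<0 -> acc=0 shift=7 [end]
Varint 2: bytes[2:3] = 00 -> value 0 (1 byte(s))
  byte[3]=0xF8 cont=1 payload=0x78=120: acc |= 120<<0 -> acc=120 shift=7
  byte[4]=0xC1 cont=1 payload=0x41=65: acc |= 65<<7 -> acc=8440 shift=14
  byte[5]=0x74 cont=0 payload=0x74=116: acc |= 116<<14 -> acc=1908984 shift=21 [end]
Varint 3: bytes[3:6] = F8 C1 74 -> value 1908984 (3 byte(s))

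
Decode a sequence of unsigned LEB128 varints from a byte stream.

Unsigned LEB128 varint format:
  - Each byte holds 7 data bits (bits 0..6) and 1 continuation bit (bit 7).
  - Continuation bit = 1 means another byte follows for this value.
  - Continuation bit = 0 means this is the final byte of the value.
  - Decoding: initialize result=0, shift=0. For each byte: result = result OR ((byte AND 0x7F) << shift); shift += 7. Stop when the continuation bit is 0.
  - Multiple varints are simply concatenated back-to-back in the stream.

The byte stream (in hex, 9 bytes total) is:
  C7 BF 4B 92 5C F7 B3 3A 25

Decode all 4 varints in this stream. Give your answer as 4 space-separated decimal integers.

  byte[0]=0xC7 cont=1 payload=0x47=71: acc |= 71<<0 -> acc=71 shift=7
  byte[1]=0xBF cont=1 payload=0x3F=63: acc |= 63<<7 -> acc=8135 shift=14
  byte[2]=0x4B cont=0 payload=0x4B=75: acc |= 75<<14 -> acc=1236935 shift=21 [end]
Varint 1: bytes[0:3] = C7 BF 4B -> value 1236935 (3 byte(s))
  byte[3]=0x92 cont=1 payload=0x12=18: acc |= 18<<0 -> acc=18 shift=7
  byte[4]=0x5C cont=0 payload=0x5C=92: acc |= 92<<7 -> acc=11794 shift=14 [end]
Varint 2: bytes[3:5] = 92 5C -> value 11794 (2 byte(s))
  byte[5]=0xF7 cont=1 payload=0x77=119: acc |= 119<<0 -> acc=119 shift=7
  byte[6]=0xB3 cont=1 payload=0x33=51: acc |= 51<<7 -> acc=6647 shift=14
  byte[7]=0x3A cont=0 payload=0x3A=58: acc |= 58<<14 -> acc=956919 shift=21 [end]
Varint 3: bytes[5:8] = F7 B3 3A -> value 956919 (3 byte(s))
  byte[8]=0x25 cont=0 payload=0x25=37: acc |= 37<<0 -> acc=37 shift=7 [end]
Varint 4: bytes[8:9] = 25 -> value 37 (1 byte(s))

Answer: 1236935 11794 956919 37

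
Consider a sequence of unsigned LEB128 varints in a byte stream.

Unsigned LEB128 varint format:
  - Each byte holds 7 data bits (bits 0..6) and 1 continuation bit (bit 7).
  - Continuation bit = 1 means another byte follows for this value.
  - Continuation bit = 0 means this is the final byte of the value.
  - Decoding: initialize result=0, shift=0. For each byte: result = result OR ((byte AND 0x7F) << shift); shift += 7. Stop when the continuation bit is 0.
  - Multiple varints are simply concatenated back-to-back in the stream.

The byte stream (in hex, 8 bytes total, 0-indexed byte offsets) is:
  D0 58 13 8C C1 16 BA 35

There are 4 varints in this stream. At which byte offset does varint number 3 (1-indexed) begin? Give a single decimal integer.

  byte[0]=0xD0 cont=1 payload=0x50=80: acc |= 80<<0 -> acc=80 shift=7
  byte[1]=0x58 cont=0 payload=0x58=88: acc |= 88<<7 -> acc=11344 shift=14 [end]
Varint 1: bytes[0:2] = D0 58 -> value 11344 (2 byte(s))
  byte[2]=0x13 cont=0 payload=0x13=19: acc |= 19<<0 -> acc=19 shift=7 [end]
Varint 2: bytes[2:3] = 13 -> value 19 (1 byte(s))
  byte[3]=0x8C cont=1 payload=0x0C=12: acc |= 12<<0 -> acc=12 shift=7
  byte[4]=0xC1 cont=1 payload=0x41=65: acc |= 65<<7 -> acc=8332 shift=14
  byte[5]=0x16 cont=0 payload=0x16=22: acc |= 22<<14 -> acc=368780 shift=21 [end]
Varint 3: bytes[3:6] = 8C C1 16 -> value 368780 (3 byte(s))
  byte[6]=0xBA cont=1 payload=0x3A=58: acc |= 58<<0 -> acc=58 shift=7
  byte[7]=0x35 cont=0 payload=0x35=53: acc |= 53<<7 -> acc=6842 shift=14 [end]
Varint 4: bytes[6:8] = BA 35 -> value 6842 (2 byte(s))

Answer: 3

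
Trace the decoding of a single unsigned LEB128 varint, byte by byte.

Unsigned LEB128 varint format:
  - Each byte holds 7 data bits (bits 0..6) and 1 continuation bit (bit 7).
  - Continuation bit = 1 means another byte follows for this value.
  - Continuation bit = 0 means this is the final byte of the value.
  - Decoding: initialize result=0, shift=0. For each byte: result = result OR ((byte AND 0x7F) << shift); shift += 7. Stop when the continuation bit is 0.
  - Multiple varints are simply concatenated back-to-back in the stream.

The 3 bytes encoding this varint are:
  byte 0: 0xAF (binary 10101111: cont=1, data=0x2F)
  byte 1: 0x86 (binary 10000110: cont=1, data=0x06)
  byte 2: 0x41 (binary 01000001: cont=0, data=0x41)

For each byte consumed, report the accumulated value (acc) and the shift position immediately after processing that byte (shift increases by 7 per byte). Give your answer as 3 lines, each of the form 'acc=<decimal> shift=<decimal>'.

byte 0=0xAF: payload=0x2F=47, contrib = 47<<0 = 47; acc -> 47, shift -> 7
byte 1=0x86: payload=0x06=6, contrib = 6<<7 = 768; acc -> 815, shift -> 14
byte 2=0x41: payload=0x41=65, contrib = 65<<14 = 1064960; acc -> 1065775, shift -> 21

Answer: acc=47 shift=7
acc=815 shift=14
acc=1065775 shift=21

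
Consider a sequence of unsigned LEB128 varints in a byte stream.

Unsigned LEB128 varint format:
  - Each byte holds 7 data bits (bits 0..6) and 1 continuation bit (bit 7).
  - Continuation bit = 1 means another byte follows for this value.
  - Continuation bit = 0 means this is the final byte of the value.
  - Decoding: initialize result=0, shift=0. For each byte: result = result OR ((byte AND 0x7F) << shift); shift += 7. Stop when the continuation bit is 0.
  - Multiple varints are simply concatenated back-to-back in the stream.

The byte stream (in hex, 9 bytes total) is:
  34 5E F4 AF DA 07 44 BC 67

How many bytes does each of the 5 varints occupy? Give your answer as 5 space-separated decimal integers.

  byte[0]=0x34 cont=0 payload=0x34=52: acc |= 52<<0 -> acc=52 shift=7 [end]
Varint 1: bytes[0:1] = 34 -> value 52 (1 byte(s))
  byte[1]=0x5E cont=0 payload=0x5E=94: acc |= 94<<0 -> acc=94 shift=7 [end]
Varint 2: bytes[1:2] = 5E -> value 94 (1 byte(s))
  byte[2]=0xF4 cont=1 payload=0x74=116: acc |= 116<<0 -> acc=116 shift=7
  byte[3]=0xAF cont=1 payload=0x2F=47: acc |= 47<<7 -> acc=6132 shift=14
  byte[4]=0xDA cont=1 payload=0x5A=90: acc |= 90<<14 -> acc=1480692 shift=21
  byte[5]=0x07 cont=0 payload=0x07=7: acc |= 7<<21 -> acc=16160756 shift=28 [end]
Varint 3: bytes[2:6] = F4 AF DA 07 -> value 16160756 (4 byte(s))
  byte[6]=0x44 cont=0 payload=0x44=68: acc |= 68<<0 -> acc=68 shift=7 [end]
Varint 4: bytes[6:7] = 44 -> value 68 (1 byte(s))
  byte[7]=0xBC cont=1 payload=0x3C=60: acc |= 60<<0 -> acc=60 shift=7
  byte[8]=0x67 cont=0 payload=0x67=103: acc |= 103<<7 -> acc=13244 shift=14 [end]
Varint 5: bytes[7:9] = BC 67 -> value 13244 (2 byte(s))

Answer: 1 1 4 1 2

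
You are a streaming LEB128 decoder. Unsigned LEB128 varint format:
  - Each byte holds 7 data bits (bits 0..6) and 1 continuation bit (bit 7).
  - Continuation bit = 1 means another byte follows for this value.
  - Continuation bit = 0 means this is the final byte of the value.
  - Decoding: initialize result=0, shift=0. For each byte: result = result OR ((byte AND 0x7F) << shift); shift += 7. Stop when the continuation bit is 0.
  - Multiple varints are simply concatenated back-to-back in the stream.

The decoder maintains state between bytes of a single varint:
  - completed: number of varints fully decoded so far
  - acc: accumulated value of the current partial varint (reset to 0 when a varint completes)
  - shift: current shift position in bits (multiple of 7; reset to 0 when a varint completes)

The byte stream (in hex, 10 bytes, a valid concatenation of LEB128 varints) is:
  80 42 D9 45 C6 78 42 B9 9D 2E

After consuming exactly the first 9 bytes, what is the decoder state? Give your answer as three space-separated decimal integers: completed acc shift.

byte[0]=0x80 cont=1 payload=0x00: acc |= 0<<0 -> completed=0 acc=0 shift=7
byte[1]=0x42 cont=0 payload=0x42: varint #1 complete (value=8448); reset -> completed=1 acc=0 shift=0
byte[2]=0xD9 cont=1 payload=0x59: acc |= 89<<0 -> completed=1 acc=89 shift=7
byte[3]=0x45 cont=0 payload=0x45: varint #2 complete (value=8921); reset -> completed=2 acc=0 shift=0
byte[4]=0xC6 cont=1 payload=0x46: acc |= 70<<0 -> completed=2 acc=70 shift=7
byte[5]=0x78 cont=0 payload=0x78: varint #3 complete (value=15430); reset -> completed=3 acc=0 shift=0
byte[6]=0x42 cont=0 payload=0x42: varint #4 complete (value=66); reset -> completed=4 acc=0 shift=0
byte[7]=0xB9 cont=1 payload=0x39: acc |= 57<<0 -> completed=4 acc=57 shift=7
byte[8]=0x9D cont=1 payload=0x1D: acc |= 29<<7 -> completed=4 acc=3769 shift=14

Answer: 4 3769 14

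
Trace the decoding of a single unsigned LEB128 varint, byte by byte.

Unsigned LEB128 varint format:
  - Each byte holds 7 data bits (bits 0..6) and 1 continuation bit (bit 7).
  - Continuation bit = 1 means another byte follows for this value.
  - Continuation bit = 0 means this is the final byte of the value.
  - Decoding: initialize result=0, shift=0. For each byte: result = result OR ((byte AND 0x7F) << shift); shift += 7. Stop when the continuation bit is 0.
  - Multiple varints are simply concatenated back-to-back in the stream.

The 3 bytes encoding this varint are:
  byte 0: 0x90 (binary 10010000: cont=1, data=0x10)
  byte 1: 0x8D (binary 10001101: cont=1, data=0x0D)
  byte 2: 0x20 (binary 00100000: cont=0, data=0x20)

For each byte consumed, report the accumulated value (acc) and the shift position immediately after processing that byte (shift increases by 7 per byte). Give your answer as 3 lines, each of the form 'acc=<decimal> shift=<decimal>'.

Answer: acc=16 shift=7
acc=1680 shift=14
acc=525968 shift=21

Derivation:
byte 0=0x90: payload=0x10=16, contrib = 16<<0 = 16; acc -> 16, shift -> 7
byte 1=0x8D: payload=0x0D=13, contrib = 13<<7 = 1664; acc -> 1680, shift -> 14
byte 2=0x20: payload=0x20=32, contrib = 32<<14 = 524288; acc -> 525968, shift -> 21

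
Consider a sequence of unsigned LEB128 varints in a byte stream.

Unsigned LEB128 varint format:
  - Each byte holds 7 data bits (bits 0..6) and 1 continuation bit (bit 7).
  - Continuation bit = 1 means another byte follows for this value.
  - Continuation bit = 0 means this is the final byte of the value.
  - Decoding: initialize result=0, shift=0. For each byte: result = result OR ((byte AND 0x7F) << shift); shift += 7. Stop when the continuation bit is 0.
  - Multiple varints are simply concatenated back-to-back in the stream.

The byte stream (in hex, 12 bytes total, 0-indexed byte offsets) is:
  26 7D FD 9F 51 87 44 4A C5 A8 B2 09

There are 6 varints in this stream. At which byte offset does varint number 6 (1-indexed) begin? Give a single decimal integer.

  byte[0]=0x26 cont=0 payload=0x26=38: acc |= 38<<0 -> acc=38 shift=7 [end]
Varint 1: bytes[0:1] = 26 -> value 38 (1 byte(s))
  byte[1]=0x7D cont=0 payload=0x7D=125: acc |= 125<<0 -> acc=125 shift=7 [end]
Varint 2: bytes[1:2] = 7D -> value 125 (1 byte(s))
  byte[2]=0xFD cont=1 payload=0x7D=125: acc |= 125<<0 -> acc=125 shift=7
  byte[3]=0x9F cont=1 payload=0x1F=31: acc |= 31<<7 -> acc=4093 shift=14
  byte[4]=0x51 cont=0 payload=0x51=81: acc |= 81<<14 -> acc=1331197 shift=21 [end]
Varint 3: bytes[2:5] = FD 9F 51 -> value 1331197 (3 byte(s))
  byte[5]=0x87 cont=1 payload=0x07=7: acc |= 7<<0 -> acc=7 shift=7
  byte[6]=0x44 cont=0 payload=0x44=68: acc |= 68<<7 -> acc=8711 shift=14 [end]
Varint 4: bytes[5:7] = 87 44 -> value 8711 (2 byte(s))
  byte[7]=0x4A cont=0 payload=0x4A=74: acc |= 74<<0 -> acc=74 shift=7 [end]
Varint 5: bytes[7:8] = 4A -> value 74 (1 byte(s))
  byte[8]=0xC5 cont=1 payload=0x45=69: acc |= 69<<0 -> acc=69 shift=7
  byte[9]=0xA8 cont=1 payload=0x28=40: acc |= 40<<7 -> acc=5189 shift=14
  byte[10]=0xB2 cont=1 payload=0x32=50: acc |= 50<<14 -> acc=824389 shift=21
  byte[11]=0x09 cont=0 payload=0x09=9: acc |= 9<<21 -> acc=19698757 shift=28 [end]
Varint 6: bytes[8:12] = C5 A8 B2 09 -> value 19698757 (4 byte(s))

Answer: 8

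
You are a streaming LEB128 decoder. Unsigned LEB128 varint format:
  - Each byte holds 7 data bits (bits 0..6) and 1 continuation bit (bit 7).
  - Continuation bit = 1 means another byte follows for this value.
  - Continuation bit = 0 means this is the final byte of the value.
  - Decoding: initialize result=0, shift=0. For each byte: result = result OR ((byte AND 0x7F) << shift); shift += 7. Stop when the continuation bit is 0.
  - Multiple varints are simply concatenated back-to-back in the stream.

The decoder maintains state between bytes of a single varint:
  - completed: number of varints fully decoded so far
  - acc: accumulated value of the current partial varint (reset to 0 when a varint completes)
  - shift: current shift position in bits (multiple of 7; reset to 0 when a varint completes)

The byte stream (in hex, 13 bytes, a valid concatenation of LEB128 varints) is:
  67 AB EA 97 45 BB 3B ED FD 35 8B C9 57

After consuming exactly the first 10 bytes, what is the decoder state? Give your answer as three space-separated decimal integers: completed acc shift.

byte[0]=0x67 cont=0 payload=0x67: varint #1 complete (value=103); reset -> completed=1 acc=0 shift=0
byte[1]=0xAB cont=1 payload=0x2B: acc |= 43<<0 -> completed=1 acc=43 shift=7
byte[2]=0xEA cont=1 payload=0x6A: acc |= 106<<7 -> completed=1 acc=13611 shift=14
byte[3]=0x97 cont=1 payload=0x17: acc |= 23<<14 -> completed=1 acc=390443 shift=21
byte[4]=0x45 cont=0 payload=0x45: varint #2 complete (value=145093931); reset -> completed=2 acc=0 shift=0
byte[5]=0xBB cont=1 payload=0x3B: acc |= 59<<0 -> completed=2 acc=59 shift=7
byte[6]=0x3B cont=0 payload=0x3B: varint #3 complete (value=7611); reset -> completed=3 acc=0 shift=0
byte[7]=0xED cont=1 payload=0x6D: acc |= 109<<0 -> completed=3 acc=109 shift=7
byte[8]=0xFD cont=1 payload=0x7D: acc |= 125<<7 -> completed=3 acc=16109 shift=14
byte[9]=0x35 cont=0 payload=0x35: varint #4 complete (value=884461); reset -> completed=4 acc=0 shift=0

Answer: 4 0 0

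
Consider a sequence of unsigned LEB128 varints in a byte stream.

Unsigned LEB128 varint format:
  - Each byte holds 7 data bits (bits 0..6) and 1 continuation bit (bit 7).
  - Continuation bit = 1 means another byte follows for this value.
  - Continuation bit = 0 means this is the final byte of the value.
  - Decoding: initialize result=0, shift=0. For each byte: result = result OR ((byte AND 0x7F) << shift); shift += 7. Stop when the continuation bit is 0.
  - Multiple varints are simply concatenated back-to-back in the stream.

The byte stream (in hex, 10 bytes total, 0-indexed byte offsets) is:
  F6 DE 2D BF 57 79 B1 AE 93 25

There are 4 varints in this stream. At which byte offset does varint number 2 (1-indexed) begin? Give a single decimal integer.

  byte[0]=0xF6 cont=1 payload=0x76=118: acc |= 118<<0 -> acc=118 shift=7
  byte[1]=0xDE cont=1 payload=0x5E=94: acc |= 94<<7 -> acc=12150 shift=14
  byte[2]=0x2D cont=0 payload=0x2D=45: acc |= 45<<14 -> acc=749430 shift=21 [end]
Varint 1: bytes[0:3] = F6 DE 2D -> value 749430 (3 byte(s))
  byte[3]=0xBF cont=1 payload=0x3F=63: acc |= 63<<0 -> acc=63 shift=7
  byte[4]=0x57 cont=0 payload=0x57=87: acc |= 87<<7 -> acc=11199 shift=14 [end]
Varint 2: bytes[3:5] = BF 57 -> value 11199 (2 byte(s))
  byte[5]=0x79 cont=0 payload=0x79=121: acc |= 121<<0 -> acc=121 shift=7 [end]
Varint 3: bytes[5:6] = 79 -> value 121 (1 byte(s))
  byte[6]=0xB1 cont=1 payload=0x31=49: acc |= 49<<0 -> acc=49 shift=7
  byte[7]=0xAE cont=1 payload=0x2E=46: acc |= 46<<7 -> acc=5937 shift=14
  byte[8]=0x93 cont=1 payload=0x13=19: acc |= 19<<14 -> acc=317233 shift=21
  byte[9]=0x25 cont=0 payload=0x25=37: acc |= 37<<21 -> acc=77911857 shift=28 [end]
Varint 4: bytes[6:10] = B1 AE 93 25 -> value 77911857 (4 byte(s))

Answer: 3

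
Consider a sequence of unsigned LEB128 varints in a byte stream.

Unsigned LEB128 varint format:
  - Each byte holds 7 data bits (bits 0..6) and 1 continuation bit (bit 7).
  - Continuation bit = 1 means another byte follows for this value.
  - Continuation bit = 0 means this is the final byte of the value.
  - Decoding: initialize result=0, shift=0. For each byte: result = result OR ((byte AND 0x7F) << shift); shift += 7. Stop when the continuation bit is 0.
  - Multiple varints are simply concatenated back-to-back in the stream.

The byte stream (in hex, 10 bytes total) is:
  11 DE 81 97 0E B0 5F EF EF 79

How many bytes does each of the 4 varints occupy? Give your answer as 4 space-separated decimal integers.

Answer: 1 4 2 3

Derivation:
  byte[0]=0x11 cont=0 payload=0x11=17: acc |= 17<<0 -> acc=17 shift=7 [end]
Varint 1: bytes[0:1] = 11 -> value 17 (1 byte(s))
  byte[1]=0xDE cont=1 payload=0x5E=94: acc |= 94<<0 -> acc=94 shift=7
  byte[2]=0x81 cont=1 payload=0x01=1: acc |= 1<<7 -> acc=222 shift=14
  byte[3]=0x97 cont=1 payload=0x17=23: acc |= 23<<14 -> acc=377054 shift=21
  byte[4]=0x0E cont=0 payload=0x0E=14: acc |= 14<<21 -> acc=29737182 shift=28 [end]
Varint 2: bytes[1:5] = DE 81 97 0E -> value 29737182 (4 byte(s))
  byte[5]=0xB0 cont=1 payload=0x30=48: acc |= 48<<0 -> acc=48 shift=7
  byte[6]=0x5F cont=0 payload=0x5F=95: acc |= 95<<7 -> acc=12208 shift=14 [end]
Varint 3: bytes[5:7] = B0 5F -> value 12208 (2 byte(s))
  byte[7]=0xEF cont=1 payload=0x6F=111: acc |= 111<<0 -> acc=111 shift=7
  byte[8]=0xEF cont=1 payload=0x6F=111: acc |= 111<<7 -> acc=14319 shift=14
  byte[9]=0x79 cont=0 payload=0x79=121: acc |= 121<<14 -> acc=1996783 shift=21 [end]
Varint 4: bytes[7:10] = EF EF 79 -> value 1996783 (3 byte(s))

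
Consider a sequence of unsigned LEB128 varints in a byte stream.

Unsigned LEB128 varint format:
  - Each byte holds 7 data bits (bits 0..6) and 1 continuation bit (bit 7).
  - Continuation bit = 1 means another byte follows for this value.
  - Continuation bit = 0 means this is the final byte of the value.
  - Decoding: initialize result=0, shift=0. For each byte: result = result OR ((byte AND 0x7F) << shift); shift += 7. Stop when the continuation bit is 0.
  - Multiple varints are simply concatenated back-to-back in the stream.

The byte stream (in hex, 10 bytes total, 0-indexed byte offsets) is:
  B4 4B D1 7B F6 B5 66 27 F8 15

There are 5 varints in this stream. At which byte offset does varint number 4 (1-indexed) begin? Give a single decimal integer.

  byte[0]=0xB4 cont=1 payload=0x34=52: acc |= 52<<0 -> acc=52 shift=7
  byte[1]=0x4B cont=0 payload=0x4B=75: acc |= 75<<7 -> acc=9652 shift=14 [end]
Varint 1: bytes[0:2] = B4 4B -> value 9652 (2 byte(s))
  byte[2]=0xD1 cont=1 payload=0x51=81: acc |= 81<<0 -> acc=81 shift=7
  byte[3]=0x7B cont=0 payload=0x7B=123: acc |= 123<<7 -> acc=15825 shift=14 [end]
Varint 2: bytes[2:4] = D1 7B -> value 15825 (2 byte(s))
  byte[4]=0xF6 cont=1 payload=0x76=118: acc |= 118<<0 -> acc=118 shift=7
  byte[5]=0xB5 cont=1 payload=0x35=53: acc |= 53<<7 -> acc=6902 shift=14
  byte[6]=0x66 cont=0 payload=0x66=102: acc |= 102<<14 -> acc=1678070 shift=21 [end]
Varint 3: bytes[4:7] = F6 B5 66 -> value 1678070 (3 byte(s))
  byte[7]=0x27 cont=0 payload=0x27=39: acc |= 39<<0 -> acc=39 shift=7 [end]
Varint 4: bytes[7:8] = 27 -> value 39 (1 byte(s))
  byte[8]=0xF8 cont=1 payload=0x78=120: acc |= 120<<0 -> acc=120 shift=7
  byte[9]=0x15 cont=0 payload=0x15=21: acc |= 21<<7 -> acc=2808 shift=14 [end]
Varint 5: bytes[8:10] = F8 15 -> value 2808 (2 byte(s))

Answer: 7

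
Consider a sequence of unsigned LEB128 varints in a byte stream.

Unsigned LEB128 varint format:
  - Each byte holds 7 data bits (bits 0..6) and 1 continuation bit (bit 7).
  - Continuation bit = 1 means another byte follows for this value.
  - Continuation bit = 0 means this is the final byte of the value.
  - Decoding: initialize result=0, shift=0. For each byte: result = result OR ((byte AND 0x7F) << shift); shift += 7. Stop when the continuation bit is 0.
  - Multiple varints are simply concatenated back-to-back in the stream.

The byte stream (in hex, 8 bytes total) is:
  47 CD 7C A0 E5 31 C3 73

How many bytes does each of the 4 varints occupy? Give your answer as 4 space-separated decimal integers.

  byte[0]=0x47 cont=0 payload=0x47=71: acc |= 71<<0 -> acc=71 shift=7 [end]
Varint 1: bytes[0:1] = 47 -> value 71 (1 byte(s))
  byte[1]=0xCD cont=1 payload=0x4D=77: acc |= 77<<0 -> acc=77 shift=7
  byte[2]=0x7C cont=0 payload=0x7C=124: acc |= 124<<7 -> acc=15949 shift=14 [end]
Varint 2: bytes[1:3] = CD 7C -> value 15949 (2 byte(s))
  byte[3]=0xA0 cont=1 payload=0x20=32: acc |= 32<<0 -> acc=32 shift=7
  byte[4]=0xE5 cont=1 payload=0x65=101: acc |= 101<<7 -> acc=12960 shift=14
  byte[5]=0x31 cont=0 payload=0x31=49: acc |= 49<<14 -> acc=815776 shift=21 [end]
Varint 3: bytes[3:6] = A0 E5 31 -> value 815776 (3 byte(s))
  byte[6]=0xC3 cont=1 payload=0x43=67: acc |= 67<<0 -> acc=67 shift=7
  byte[7]=0x73 cont=0 payload=0x73=115: acc |= 115<<7 -> acc=14787 shift=14 [end]
Varint 4: bytes[6:8] = C3 73 -> value 14787 (2 byte(s))

Answer: 1 2 3 2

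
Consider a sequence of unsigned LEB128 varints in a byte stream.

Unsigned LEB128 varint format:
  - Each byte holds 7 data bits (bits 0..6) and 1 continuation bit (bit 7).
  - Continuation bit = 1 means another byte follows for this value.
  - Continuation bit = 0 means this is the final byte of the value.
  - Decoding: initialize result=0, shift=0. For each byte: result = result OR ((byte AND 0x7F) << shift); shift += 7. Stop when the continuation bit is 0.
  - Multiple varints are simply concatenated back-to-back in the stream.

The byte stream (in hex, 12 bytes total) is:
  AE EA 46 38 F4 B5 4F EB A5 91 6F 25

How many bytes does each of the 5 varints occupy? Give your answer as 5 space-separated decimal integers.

  byte[0]=0xAE cont=1 payload=0x2E=46: acc |= 46<<0 -> acc=46 shift=7
  byte[1]=0xEA cont=1 payload=0x6A=106: acc |= 106<<7 -> acc=13614 shift=14
  byte[2]=0x46 cont=0 payload=0x46=70: acc |= 70<<14 -> acc=1160494 shift=21 [end]
Varint 1: bytes[0:3] = AE EA 46 -> value 1160494 (3 byte(s))
  byte[3]=0x38 cont=0 payload=0x38=56: acc |= 56<<0 -> acc=56 shift=7 [end]
Varint 2: bytes[3:4] = 38 -> value 56 (1 byte(s))
  byte[4]=0xF4 cont=1 payload=0x74=116: acc |= 116<<0 -> acc=116 shift=7
  byte[5]=0xB5 cont=1 payload=0x35=53: acc |= 53<<7 -> acc=6900 shift=14
  byte[6]=0x4F cont=0 payload=0x4F=79: acc |= 79<<14 -> acc=1301236 shift=21 [end]
Varint 3: bytes[4:7] = F4 B5 4F -> value 1301236 (3 byte(s))
  byte[7]=0xEB cont=1 payload=0x6B=107: acc |= 107<<0 -> acc=107 shift=7
  byte[8]=0xA5 cont=1 payload=0x25=37: acc |= 37<<7 -> acc=4843 shift=14
  byte[9]=0x91 cont=1 payload=0x11=17: acc |= 17<<14 -> acc=283371 shift=21
  byte[10]=0x6F cont=0 payload=0x6F=111: acc |= 111<<21 -> acc=233067243 shift=28 [end]
Varint 4: bytes[7:11] = EB A5 91 6F -> value 233067243 (4 byte(s))
  byte[11]=0x25 cont=0 payload=0x25=37: acc |= 37<<0 -> acc=37 shift=7 [end]
Varint 5: bytes[11:12] = 25 -> value 37 (1 byte(s))

Answer: 3 1 3 4 1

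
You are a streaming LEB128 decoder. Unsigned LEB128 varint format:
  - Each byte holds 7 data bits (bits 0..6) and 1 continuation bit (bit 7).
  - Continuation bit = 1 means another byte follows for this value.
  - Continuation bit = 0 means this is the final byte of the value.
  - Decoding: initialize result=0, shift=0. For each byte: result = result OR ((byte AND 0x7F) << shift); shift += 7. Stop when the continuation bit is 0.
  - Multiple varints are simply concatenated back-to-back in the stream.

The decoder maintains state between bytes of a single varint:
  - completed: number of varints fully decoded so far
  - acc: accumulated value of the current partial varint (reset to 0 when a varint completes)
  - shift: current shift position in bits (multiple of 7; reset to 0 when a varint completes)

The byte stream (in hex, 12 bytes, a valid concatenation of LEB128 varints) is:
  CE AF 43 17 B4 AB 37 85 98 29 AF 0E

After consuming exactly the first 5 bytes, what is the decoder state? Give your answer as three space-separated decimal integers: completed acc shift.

byte[0]=0xCE cont=1 payload=0x4E: acc |= 78<<0 -> completed=0 acc=78 shift=7
byte[1]=0xAF cont=1 payload=0x2F: acc |= 47<<7 -> completed=0 acc=6094 shift=14
byte[2]=0x43 cont=0 payload=0x43: varint #1 complete (value=1103822); reset -> completed=1 acc=0 shift=0
byte[3]=0x17 cont=0 payload=0x17: varint #2 complete (value=23); reset -> completed=2 acc=0 shift=0
byte[4]=0xB4 cont=1 payload=0x34: acc |= 52<<0 -> completed=2 acc=52 shift=7

Answer: 2 52 7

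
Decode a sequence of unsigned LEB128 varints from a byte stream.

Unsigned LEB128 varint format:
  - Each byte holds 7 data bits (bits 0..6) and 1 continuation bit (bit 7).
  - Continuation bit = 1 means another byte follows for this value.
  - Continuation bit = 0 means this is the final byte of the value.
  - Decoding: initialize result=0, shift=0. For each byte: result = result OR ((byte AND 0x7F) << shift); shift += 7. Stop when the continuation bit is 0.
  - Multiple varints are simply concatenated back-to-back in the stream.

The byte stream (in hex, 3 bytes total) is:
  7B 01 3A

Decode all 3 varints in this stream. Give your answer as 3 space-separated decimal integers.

Answer: 123 1 58

Derivation:
  byte[0]=0x7B cont=0 payload=0x7B=123: acc |= 123<<0 -> acc=123 shift=7 [end]
Varint 1: bytes[0:1] = 7B -> value 123 (1 byte(s))
  byte[1]=0x01 cont=0 payload=0x01=1: acc |= 1<<0 -> acc=1 shift=7 [end]
Varint 2: bytes[1:2] = 01 -> value 1 (1 byte(s))
  byte[2]=0x3A cont=0 payload=0x3A=58: acc |= 58<<0 -> acc=58 shift=7 [end]
Varint 3: bytes[2:3] = 3A -> value 58 (1 byte(s))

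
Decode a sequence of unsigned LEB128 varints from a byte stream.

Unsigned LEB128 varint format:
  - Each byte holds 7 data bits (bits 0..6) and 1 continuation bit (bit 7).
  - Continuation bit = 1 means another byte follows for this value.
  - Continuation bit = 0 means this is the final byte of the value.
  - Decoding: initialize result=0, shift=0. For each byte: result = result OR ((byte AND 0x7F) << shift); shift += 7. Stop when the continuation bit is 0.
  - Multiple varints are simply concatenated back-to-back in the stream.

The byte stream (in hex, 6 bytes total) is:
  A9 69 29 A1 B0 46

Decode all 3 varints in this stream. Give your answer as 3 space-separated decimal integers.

  byte[0]=0xA9 cont=1 payload=0x29=41: acc |= 41<<0 -> acc=41 shift=7
  byte[1]=0x69 cont=0 payload=0x69=105: acc |= 105<<7 -> acc=13481 shift=14 [end]
Varint 1: bytes[0:2] = A9 69 -> value 13481 (2 byte(s))
  byte[2]=0x29 cont=0 payload=0x29=41: acc |= 41<<0 -> acc=41 shift=7 [end]
Varint 2: bytes[2:3] = 29 -> value 41 (1 byte(s))
  byte[3]=0xA1 cont=1 payload=0x21=33: acc |= 33<<0 -> acc=33 shift=7
  byte[4]=0xB0 cont=1 payload=0x30=48: acc |= 48<<7 -> acc=6177 shift=14
  byte[5]=0x46 cont=0 payload=0x46=70: acc |= 70<<14 -> acc=1153057 shift=21 [end]
Varint 3: bytes[3:6] = A1 B0 46 -> value 1153057 (3 byte(s))

Answer: 13481 41 1153057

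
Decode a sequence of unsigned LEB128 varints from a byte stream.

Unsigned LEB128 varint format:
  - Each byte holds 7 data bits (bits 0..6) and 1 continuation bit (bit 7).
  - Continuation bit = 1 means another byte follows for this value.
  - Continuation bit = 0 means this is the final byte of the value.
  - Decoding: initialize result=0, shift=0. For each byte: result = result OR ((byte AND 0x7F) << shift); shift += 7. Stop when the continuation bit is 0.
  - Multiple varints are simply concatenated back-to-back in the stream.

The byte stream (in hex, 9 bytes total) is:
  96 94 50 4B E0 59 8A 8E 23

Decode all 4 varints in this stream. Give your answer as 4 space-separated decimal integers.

  byte[0]=0x96 cont=1 payload=0x16=22: acc |= 22<<0 -> acc=22 shift=7
  byte[1]=0x94 cont=1 payload=0x14=20: acc |= 20<<7 -> acc=2582 shift=14
  byte[2]=0x50 cont=0 payload=0x50=80: acc |= 80<<14 -> acc=1313302 shift=21 [end]
Varint 1: bytes[0:3] = 96 94 50 -> value 1313302 (3 byte(s))
  byte[3]=0x4B cont=0 payload=0x4B=75: acc |= 75<<0 -> acc=75 shift=7 [end]
Varint 2: bytes[3:4] = 4B -> value 75 (1 byte(s))
  byte[4]=0xE0 cont=1 payload=0x60=96: acc |= 96<<0 -> acc=96 shift=7
  byte[5]=0x59 cont=0 payload=0x59=89: acc |= 89<<7 -> acc=11488 shift=14 [end]
Varint 3: bytes[4:6] = E0 59 -> value 11488 (2 byte(s))
  byte[6]=0x8A cont=1 payload=0x0A=10: acc |= 10<<0 -> acc=10 shift=7
  byte[7]=0x8E cont=1 payload=0x0E=14: acc |= 14<<7 -> acc=1802 shift=14
  byte[8]=0x23 cont=0 payload=0x23=35: acc |= 35<<14 -> acc=575242 shift=21 [end]
Varint 4: bytes[6:9] = 8A 8E 23 -> value 575242 (3 byte(s))

Answer: 1313302 75 11488 575242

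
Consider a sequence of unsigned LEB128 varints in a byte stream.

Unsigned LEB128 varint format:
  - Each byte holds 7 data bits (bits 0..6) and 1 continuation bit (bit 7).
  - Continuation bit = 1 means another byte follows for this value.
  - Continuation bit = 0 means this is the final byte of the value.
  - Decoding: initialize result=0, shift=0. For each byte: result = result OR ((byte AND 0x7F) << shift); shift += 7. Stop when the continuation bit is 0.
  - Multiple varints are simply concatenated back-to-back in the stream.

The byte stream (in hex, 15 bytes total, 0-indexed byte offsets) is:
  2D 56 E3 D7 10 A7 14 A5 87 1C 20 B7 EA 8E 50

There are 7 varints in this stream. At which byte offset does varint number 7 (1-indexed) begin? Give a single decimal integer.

  byte[0]=0x2D cont=0 payload=0x2D=45: acc |= 45<<0 -> acc=45 shift=7 [end]
Varint 1: bytes[0:1] = 2D -> value 45 (1 byte(s))
  byte[1]=0x56 cont=0 payload=0x56=86: acc |= 86<<0 -> acc=86 shift=7 [end]
Varint 2: bytes[1:2] = 56 -> value 86 (1 byte(s))
  byte[2]=0xE3 cont=1 payload=0x63=99: acc |= 99<<0 -> acc=99 shift=7
  byte[3]=0xD7 cont=1 payload=0x57=87: acc |= 87<<7 -> acc=11235 shift=14
  byte[4]=0x10 cont=0 payload=0x10=16: acc |= 16<<14 -> acc=273379 shift=21 [end]
Varint 3: bytes[2:5] = E3 D7 10 -> value 273379 (3 byte(s))
  byte[5]=0xA7 cont=1 payload=0x27=39: acc |= 39<<0 -> acc=39 shift=7
  byte[6]=0x14 cont=0 payload=0x14=20: acc |= 20<<7 -> acc=2599 shift=14 [end]
Varint 4: bytes[5:7] = A7 14 -> value 2599 (2 byte(s))
  byte[7]=0xA5 cont=1 payload=0x25=37: acc |= 37<<0 -> acc=37 shift=7
  byte[8]=0x87 cont=1 payload=0x07=7: acc |= 7<<7 -> acc=933 shift=14
  byte[9]=0x1C cont=0 payload=0x1C=28: acc |= 28<<14 -> acc=459685 shift=21 [end]
Varint 5: bytes[7:10] = A5 87 1C -> value 459685 (3 byte(s))
  byte[10]=0x20 cont=0 payload=0x20=32: acc |= 32<<0 -> acc=32 shift=7 [end]
Varint 6: bytes[10:11] = 20 -> value 32 (1 byte(s))
  byte[11]=0xB7 cont=1 payload=0x37=55: acc |= 55<<0 -> acc=55 shift=7
  byte[12]=0xEA cont=1 payload=0x6A=106: acc |= 106<<7 -> acc=13623 shift=14
  byte[13]=0x8E cont=1 payload=0x0E=14: acc |= 14<<14 -> acc=242999 shift=21
  byte[14]=0x50 cont=0 payload=0x50=80: acc |= 80<<21 -> acc=168015159 shift=28 [end]
Varint 7: bytes[11:15] = B7 EA 8E 50 -> value 168015159 (4 byte(s))

Answer: 11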